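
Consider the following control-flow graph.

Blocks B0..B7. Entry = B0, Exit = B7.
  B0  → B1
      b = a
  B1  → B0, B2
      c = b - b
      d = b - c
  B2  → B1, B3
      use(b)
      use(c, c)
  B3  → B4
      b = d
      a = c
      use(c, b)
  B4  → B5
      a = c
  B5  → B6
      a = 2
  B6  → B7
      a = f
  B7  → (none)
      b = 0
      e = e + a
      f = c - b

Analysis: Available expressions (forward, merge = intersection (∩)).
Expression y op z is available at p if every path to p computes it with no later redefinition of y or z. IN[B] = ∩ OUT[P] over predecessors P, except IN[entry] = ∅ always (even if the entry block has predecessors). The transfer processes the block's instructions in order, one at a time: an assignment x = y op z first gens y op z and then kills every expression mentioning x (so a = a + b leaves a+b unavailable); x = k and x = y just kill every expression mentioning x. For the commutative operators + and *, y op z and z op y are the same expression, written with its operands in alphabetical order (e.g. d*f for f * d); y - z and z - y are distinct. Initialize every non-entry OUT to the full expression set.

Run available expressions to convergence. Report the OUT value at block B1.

Fixpoint table:
  B0: | IN={} | OUT={}
  B1: | IN={} | OUT={b-b, b-c}
  B2: | IN={b-b, b-c} | OUT={b-b, b-c}
  B3: | IN={b-b, b-c} | OUT={}
  B4: | IN={} | OUT={}
  B5: | IN={} | OUT={}
  B6: | IN={} | OUT={}
  B7: | IN={} | OUT={c-b}

Merge at B1: IN[B1] = OUT[B0] ∩ OUT[B2] = {}
Applying B1's transfer function to that IN value gives OUT[B1] (row B1 above).

Answer: {b-b, b-c}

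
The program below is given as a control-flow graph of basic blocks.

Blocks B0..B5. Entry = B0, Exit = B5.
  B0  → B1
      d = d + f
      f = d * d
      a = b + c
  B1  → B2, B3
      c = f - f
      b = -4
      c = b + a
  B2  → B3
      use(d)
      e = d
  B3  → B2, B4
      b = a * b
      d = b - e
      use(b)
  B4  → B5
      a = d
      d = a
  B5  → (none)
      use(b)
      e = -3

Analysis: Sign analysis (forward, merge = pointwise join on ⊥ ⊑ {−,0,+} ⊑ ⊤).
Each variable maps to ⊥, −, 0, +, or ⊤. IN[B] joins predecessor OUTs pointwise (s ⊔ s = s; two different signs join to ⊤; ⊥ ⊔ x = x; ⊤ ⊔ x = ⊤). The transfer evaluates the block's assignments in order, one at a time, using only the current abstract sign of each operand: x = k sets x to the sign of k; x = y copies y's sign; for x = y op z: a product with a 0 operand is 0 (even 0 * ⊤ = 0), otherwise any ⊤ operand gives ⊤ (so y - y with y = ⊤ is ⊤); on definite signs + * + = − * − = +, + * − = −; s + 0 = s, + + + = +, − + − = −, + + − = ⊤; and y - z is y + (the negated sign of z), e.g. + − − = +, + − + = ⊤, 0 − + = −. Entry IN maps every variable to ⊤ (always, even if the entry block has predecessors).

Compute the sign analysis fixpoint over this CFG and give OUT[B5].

Answer: {a: ⊤, b: ⊤, c: ⊤, d: ⊤, e: -, f: ⊤}

Trace:
Converged values:
  B0:  IN=(all ⊤)  OUT=(all ⊤)
  B1:  IN=(all ⊤)  OUT={b:-; rest ⊤}
  B2:  IN=(all ⊤)  OUT=(all ⊤)
  B3:  IN=(all ⊤)  OUT=(all ⊤)
  B4:  IN=(all ⊤)  OUT=(all ⊤)
  B5:  IN=(all ⊤)  OUT={e:-; rest ⊤}

Merge at B5: IN[B5] = OUT[B4] = {a: ⊤, b: ⊤, c: ⊤, d: ⊤, e: ⊤, f: ⊤}
Applying B5's transfer function to that IN value gives OUT[B5] (row B5 above).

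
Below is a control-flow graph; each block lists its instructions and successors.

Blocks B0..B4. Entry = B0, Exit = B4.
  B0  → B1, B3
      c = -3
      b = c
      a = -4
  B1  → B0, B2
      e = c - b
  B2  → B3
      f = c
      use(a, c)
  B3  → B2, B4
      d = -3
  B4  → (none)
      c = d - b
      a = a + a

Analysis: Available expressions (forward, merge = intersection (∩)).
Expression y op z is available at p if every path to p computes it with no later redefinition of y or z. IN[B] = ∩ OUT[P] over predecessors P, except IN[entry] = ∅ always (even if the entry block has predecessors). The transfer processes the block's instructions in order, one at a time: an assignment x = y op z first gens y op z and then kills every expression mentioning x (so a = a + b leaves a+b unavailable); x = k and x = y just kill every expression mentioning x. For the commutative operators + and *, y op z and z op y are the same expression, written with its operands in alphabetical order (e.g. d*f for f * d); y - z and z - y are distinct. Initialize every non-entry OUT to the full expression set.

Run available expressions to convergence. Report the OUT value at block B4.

Fixpoint table:
  B0:   IN={}   OUT={}
  B1:   IN={}   OUT={c-b}
  B2:   IN={}   OUT={}
  B3:   IN={}   OUT={}
  B4:   IN={}   OUT={d-b}

Merge at B4: IN[B4] = OUT[B3] = {}
Applying B4's transfer function to that IN value gives OUT[B4] (row B4 above).

Answer: {d-b}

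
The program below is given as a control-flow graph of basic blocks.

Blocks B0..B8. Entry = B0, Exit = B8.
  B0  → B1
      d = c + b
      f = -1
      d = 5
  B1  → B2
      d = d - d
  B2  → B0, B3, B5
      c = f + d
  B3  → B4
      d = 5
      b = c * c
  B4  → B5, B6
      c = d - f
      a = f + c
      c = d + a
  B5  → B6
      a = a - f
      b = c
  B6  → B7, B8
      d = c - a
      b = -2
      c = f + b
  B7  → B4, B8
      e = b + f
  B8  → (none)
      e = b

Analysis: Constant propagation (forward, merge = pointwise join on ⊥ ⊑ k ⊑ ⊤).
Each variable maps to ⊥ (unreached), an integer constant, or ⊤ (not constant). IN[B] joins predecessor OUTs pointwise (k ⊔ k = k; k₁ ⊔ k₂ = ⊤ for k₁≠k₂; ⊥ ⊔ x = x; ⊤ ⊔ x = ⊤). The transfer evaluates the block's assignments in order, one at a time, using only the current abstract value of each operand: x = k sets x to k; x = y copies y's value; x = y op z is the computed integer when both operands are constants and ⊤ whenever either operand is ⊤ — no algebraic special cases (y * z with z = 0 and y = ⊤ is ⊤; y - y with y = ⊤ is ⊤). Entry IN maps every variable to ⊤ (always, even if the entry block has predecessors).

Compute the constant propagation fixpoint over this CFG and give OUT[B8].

Per-block solution:
  B0:   IN=(all ⊤)   OUT={d:5, f:-1; rest ⊤}
  B1:   IN={d:5, f:-1; rest ⊤}   OUT={d:0, f:-1; rest ⊤}
  B2:   IN={d:0, f:-1; rest ⊤}   OUT={c:-1, d:0, f:-1; rest ⊤}
  B3:   IN={c:-1, d:0, f:-1; rest ⊤}   OUT={b:1, c:-1, d:5, f:-1; rest ⊤}
  B4:   IN={f:-1; rest ⊤}   OUT={f:-1; rest ⊤}
  B5:   IN={f:-1; rest ⊤}   OUT={f:-1; rest ⊤}
  B6:   IN={f:-1; rest ⊤}   OUT={b:-2, c:-3, f:-1; rest ⊤}
  B7:   IN={b:-2, c:-3, f:-1; rest ⊤}   OUT={b:-2, c:-3, e:-3, f:-1; rest ⊤}
  B8:   IN={b:-2, c:-3, f:-1; rest ⊤}   OUT={b:-2, c:-3, e:-2, f:-1; rest ⊤}

Merge at B8: IN[B8] = OUT[B6] ⊔ OUT[B7] = {a: ⊤, b: -2, c: -3, d: ⊤, e: ⊤, f: -1}
Applying B8's transfer function to that IN value gives OUT[B8] (row B8 above).

Answer: {a: ⊤, b: -2, c: -3, d: ⊤, e: -2, f: -1}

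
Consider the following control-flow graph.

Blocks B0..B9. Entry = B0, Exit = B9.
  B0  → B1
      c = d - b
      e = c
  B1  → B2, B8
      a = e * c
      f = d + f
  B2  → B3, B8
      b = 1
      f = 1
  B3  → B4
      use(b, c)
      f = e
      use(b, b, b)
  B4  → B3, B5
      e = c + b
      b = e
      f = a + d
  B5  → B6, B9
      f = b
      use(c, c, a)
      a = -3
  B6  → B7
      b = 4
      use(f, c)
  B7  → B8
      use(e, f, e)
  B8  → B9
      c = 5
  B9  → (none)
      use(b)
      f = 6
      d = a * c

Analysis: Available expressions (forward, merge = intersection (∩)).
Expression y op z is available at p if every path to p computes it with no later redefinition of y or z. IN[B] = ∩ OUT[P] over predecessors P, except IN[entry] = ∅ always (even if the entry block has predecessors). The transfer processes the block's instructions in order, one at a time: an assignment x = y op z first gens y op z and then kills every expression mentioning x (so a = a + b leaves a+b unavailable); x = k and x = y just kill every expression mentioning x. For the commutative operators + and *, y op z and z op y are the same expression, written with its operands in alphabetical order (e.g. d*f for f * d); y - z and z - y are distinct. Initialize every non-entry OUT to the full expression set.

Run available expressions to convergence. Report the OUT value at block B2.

Converged values:
  B0: | IN={} | OUT={d-b}
  B1: | IN={d-b} | OUT={c*e, d-b}
  B2: | IN={c*e, d-b} | OUT={c*e}
  B3: | IN={} | OUT={}
  B4: | IN={} | OUT={a+d}
  B5: | IN={a+d} | OUT={}
  B6: | IN={} | OUT={}
  B7: | IN={} | OUT={}
  B8: | IN={} | OUT={}
  B9: | IN={} | OUT={a*c}

Merge at B2: IN[B2] = OUT[B1] = {c*e, d-b}
Applying B2's transfer function to that IN value gives OUT[B2] (row B2 above).

Answer: {c*e}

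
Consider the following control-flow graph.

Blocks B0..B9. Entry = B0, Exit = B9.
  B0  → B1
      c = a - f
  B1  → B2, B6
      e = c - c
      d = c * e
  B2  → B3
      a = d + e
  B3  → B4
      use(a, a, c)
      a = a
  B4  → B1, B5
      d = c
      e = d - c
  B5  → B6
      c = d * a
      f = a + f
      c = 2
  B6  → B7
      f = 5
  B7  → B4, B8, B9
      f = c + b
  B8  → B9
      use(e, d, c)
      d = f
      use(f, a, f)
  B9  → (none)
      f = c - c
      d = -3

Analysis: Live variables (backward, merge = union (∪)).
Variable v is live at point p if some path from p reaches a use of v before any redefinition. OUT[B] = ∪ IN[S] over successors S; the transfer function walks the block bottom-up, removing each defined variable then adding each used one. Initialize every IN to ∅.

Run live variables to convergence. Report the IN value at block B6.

Answer: {a, b, c, d, e}

Trace:
Fixpoint table:
  B0: | IN={a, b, f} | OUT={a, b, c, f}
  B1: | IN={a, b, c, f} | OUT={a, b, c, d, e, f}
  B2: | IN={b, c, d, e, f} | OUT={a, b, c, f}
  B3: | IN={a, b, c, f} | OUT={a, b, c, f}
  B4: | IN={a, b, c, f} | OUT={a, b, c, d, e, f}
  B5: | IN={a, b, d, e, f} | OUT={a, b, c, d, e}
  B6: | IN={a, b, c, d, e} | OUT={a, b, c, d, e}
  B7: | IN={a, b, c, d, e} | OUT={a, b, c, d, e, f}
  B8: | IN={a, c, d, e, f} | OUT={c}
  B9: | IN={c} | OUT={}

Merge at B6: OUT[B6] = IN[B7] = {a, b, c, d, e}
Applying B6's transfer function to that OUT value gives IN[B6] (row B6 above).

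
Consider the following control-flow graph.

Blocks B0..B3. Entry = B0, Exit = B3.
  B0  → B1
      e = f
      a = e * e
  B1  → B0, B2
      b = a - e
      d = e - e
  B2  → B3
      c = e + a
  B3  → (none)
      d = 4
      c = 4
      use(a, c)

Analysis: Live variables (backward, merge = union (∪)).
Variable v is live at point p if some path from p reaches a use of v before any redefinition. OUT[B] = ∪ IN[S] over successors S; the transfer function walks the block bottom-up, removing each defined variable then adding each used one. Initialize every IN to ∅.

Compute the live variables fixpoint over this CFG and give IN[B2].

Answer: {a, e}

Trace:
Fixpoint table:
  B0:   IN={f}   OUT={a, e, f}
  B1:   IN={a, e, f}   OUT={a, e, f}
  B2:   IN={a, e}   OUT={a}
  B3:   IN={a}   OUT={}

Merge at B2: OUT[B2] = IN[B3] = {a}
Applying B2's transfer function to that OUT value gives IN[B2] (row B2 above).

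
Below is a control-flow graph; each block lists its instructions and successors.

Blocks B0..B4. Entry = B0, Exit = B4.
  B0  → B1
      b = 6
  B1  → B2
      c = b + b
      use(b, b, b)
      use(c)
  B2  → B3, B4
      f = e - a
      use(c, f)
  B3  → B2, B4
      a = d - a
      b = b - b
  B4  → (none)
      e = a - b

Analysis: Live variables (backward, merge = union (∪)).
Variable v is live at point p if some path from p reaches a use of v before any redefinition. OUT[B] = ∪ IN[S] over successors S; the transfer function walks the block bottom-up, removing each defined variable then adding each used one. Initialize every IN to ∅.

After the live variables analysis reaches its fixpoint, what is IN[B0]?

Fixpoint table:
  B0:   IN={a, d, e}   OUT={a, b, d, e}
  B1:   IN={a, b, d, e}   OUT={a, b, c, d, e}
  B2:   IN={a, b, c, d, e}   OUT={a, b, c, d, e}
  B3:   IN={a, b, c, d, e}   OUT={a, b, c, d, e}
  B4:   IN={a, b}   OUT={}

Merge at B0: OUT[B0] = IN[B1] = {a, b, d, e}
Applying B0's transfer function to that OUT value gives IN[B0] (row B0 above).

Answer: {a, d, e}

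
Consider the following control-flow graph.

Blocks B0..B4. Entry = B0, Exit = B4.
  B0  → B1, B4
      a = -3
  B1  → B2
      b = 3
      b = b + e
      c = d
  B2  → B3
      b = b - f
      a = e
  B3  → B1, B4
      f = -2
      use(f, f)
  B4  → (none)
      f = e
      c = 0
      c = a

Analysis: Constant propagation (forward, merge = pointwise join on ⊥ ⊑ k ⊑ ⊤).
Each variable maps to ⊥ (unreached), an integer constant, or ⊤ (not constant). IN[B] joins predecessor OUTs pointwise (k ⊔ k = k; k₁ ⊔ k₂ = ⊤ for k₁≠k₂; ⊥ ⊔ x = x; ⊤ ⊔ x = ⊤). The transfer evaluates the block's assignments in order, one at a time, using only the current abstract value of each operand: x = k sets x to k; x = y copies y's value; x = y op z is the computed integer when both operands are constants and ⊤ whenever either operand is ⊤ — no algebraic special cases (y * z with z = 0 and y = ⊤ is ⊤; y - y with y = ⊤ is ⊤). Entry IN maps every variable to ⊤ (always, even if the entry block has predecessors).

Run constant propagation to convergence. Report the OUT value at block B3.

Fixpoint table:
  B0: | IN=(all ⊤) | OUT={a:-3; rest ⊤}
  B1: | IN=(all ⊤) | OUT=(all ⊤)
  B2: | IN=(all ⊤) | OUT=(all ⊤)
  B3: | IN=(all ⊤) | OUT={f:-2; rest ⊤}
  B4: | IN=(all ⊤) | OUT=(all ⊤)

Merge at B3: IN[B3] = OUT[B2] = {a: ⊤, b: ⊤, c: ⊤, d: ⊤, e: ⊤, f: ⊤}
Applying B3's transfer function to that IN value gives OUT[B3] (row B3 above).

Answer: {a: ⊤, b: ⊤, c: ⊤, d: ⊤, e: ⊤, f: -2}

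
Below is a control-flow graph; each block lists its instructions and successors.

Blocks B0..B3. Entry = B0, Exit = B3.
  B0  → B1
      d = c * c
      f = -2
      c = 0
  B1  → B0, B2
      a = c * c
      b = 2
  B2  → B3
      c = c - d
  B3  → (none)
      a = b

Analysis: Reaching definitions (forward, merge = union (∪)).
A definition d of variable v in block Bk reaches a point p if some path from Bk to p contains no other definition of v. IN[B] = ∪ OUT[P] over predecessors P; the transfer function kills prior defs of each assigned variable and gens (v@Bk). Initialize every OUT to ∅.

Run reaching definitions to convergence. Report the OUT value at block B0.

Per-block solution:
  B0: | IN={a@B1, b@B1, c@B0, d@B0, f@B0} | OUT={a@B1, b@B1, c@B0, d@B0, f@B0}
  B1: | IN={a@B1, b@B1, c@B0, d@B0, f@B0} | OUT={a@B1, b@B1, c@B0, d@B0, f@B0}
  B2: | IN={a@B1, b@B1, c@B0, d@B0, f@B0} | OUT={a@B1, b@B1, c@B2, d@B0, f@B0}
  B3: | IN={a@B1, b@B1, c@B2, d@B0, f@B0} | OUT={a@B3, b@B1, c@B2, d@B0, f@B0}

Merge at B0 (entry node, so the boundary value {} is joined with the incoming edge(s)): IN[B0] = {} ⊔ OUT[B1] = {a@B1, b@B1, c@B0, d@B0, f@B0}
Applying B0's transfer function to that IN value gives OUT[B0] (row B0 above).

Answer: {a@B1, b@B1, c@B0, d@B0, f@B0}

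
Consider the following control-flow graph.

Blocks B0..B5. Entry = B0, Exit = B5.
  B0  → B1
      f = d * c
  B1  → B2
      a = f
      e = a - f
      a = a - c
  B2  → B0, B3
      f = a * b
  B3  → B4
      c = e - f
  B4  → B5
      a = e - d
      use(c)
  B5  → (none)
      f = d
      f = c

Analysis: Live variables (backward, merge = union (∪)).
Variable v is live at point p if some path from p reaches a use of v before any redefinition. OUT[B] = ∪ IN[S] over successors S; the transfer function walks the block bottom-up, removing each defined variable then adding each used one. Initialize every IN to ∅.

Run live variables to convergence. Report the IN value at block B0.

Converged values:
  B0: | IN={b, c, d} | OUT={b, c, d, f}
  B1: | IN={b, c, d, f} | OUT={a, b, c, d, e}
  B2: | IN={a, b, c, d, e} | OUT={b, c, d, e, f}
  B3: | IN={d, e, f} | OUT={c, d, e}
  B4: | IN={c, d, e} | OUT={c, d}
  B5: | IN={c, d} | OUT={}

Merge at B0: OUT[B0] = IN[B1] = {b, c, d, f}
Applying B0's transfer function to that OUT value gives IN[B0] (row B0 above).

Answer: {b, c, d}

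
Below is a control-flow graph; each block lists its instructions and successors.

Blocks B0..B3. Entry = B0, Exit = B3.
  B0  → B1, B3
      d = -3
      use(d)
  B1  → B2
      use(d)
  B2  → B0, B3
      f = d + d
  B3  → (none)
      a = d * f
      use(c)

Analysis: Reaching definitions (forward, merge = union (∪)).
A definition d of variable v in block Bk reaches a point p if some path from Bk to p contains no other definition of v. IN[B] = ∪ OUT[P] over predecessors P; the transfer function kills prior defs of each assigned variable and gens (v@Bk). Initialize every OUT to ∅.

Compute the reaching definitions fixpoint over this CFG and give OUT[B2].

Answer: {d@B0, f@B2}

Trace:
Per-block solution:
  B0: | IN={d@B0, f@B2} | OUT={d@B0, f@B2}
  B1: | IN={d@B0, f@B2} | OUT={d@B0, f@B2}
  B2: | IN={d@B0, f@B2} | OUT={d@B0, f@B2}
  B3: | IN={d@B0, f@B2} | OUT={a@B3, d@B0, f@B2}

Merge at B2: IN[B2] = OUT[B1] = {d@B0, f@B2}
Applying B2's transfer function to that IN value gives OUT[B2] (row B2 above).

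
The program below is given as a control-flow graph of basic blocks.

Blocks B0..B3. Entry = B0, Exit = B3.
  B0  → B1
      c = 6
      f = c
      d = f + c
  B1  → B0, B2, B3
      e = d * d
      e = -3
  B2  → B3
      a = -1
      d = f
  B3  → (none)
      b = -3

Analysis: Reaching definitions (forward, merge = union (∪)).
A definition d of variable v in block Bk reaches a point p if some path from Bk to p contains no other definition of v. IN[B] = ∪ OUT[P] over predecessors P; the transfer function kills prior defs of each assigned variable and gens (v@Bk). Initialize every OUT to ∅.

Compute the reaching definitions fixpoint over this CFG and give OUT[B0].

Answer: {c@B0, d@B0, e@B1, f@B0}

Working:
Fixpoint table:
  B0:   IN={c@B0, d@B0, e@B1, f@B0}   OUT={c@B0, d@B0, e@B1, f@B0}
  B1:   IN={c@B0, d@B0, e@B1, f@B0}   OUT={c@B0, d@B0, e@B1, f@B0}
  B2:   IN={c@B0, d@B0, e@B1, f@B0}   OUT={a@B2, c@B0, d@B2, e@B1, f@B0}
  B3:   IN={a@B2, c@B0, d@B0, d@B2, e@B1, f@B0}   OUT={a@B2, b@B3, c@B0, d@B0, d@B2, e@B1, f@B0}

Merge at B0 (entry node, so the boundary value {} is joined with the incoming edge(s)): IN[B0] = {} ⊔ OUT[B1] = {c@B0, d@B0, e@B1, f@B0}
Applying B0's transfer function to that IN value gives OUT[B0] (row B0 above).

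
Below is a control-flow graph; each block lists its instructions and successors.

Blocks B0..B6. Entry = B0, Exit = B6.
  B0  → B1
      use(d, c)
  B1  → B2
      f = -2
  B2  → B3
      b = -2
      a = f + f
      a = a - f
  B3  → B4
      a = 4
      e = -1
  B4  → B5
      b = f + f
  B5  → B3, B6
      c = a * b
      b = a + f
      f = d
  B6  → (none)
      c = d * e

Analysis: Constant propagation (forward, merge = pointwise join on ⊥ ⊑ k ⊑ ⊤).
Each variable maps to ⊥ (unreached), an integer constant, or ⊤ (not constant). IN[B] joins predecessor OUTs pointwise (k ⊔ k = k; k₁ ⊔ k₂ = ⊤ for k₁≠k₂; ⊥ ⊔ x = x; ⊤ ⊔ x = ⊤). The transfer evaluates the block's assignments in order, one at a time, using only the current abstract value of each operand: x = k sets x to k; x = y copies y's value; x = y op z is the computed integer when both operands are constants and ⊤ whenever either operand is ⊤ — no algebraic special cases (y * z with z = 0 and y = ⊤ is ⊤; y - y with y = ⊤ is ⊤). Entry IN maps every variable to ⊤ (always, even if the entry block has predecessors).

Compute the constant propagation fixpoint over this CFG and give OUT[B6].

Converged values:
  B0: | IN=(all ⊤) | OUT=(all ⊤)
  B1: | IN=(all ⊤) | OUT={f:-2; rest ⊤}
  B2: | IN={f:-2; rest ⊤} | OUT={a:-2, b:-2, f:-2; rest ⊤}
  B3: | IN=(all ⊤) | OUT={a:4, e:-1; rest ⊤}
  B4: | IN={a:4, e:-1; rest ⊤} | OUT={a:4, e:-1; rest ⊤}
  B5: | IN={a:4, e:-1; rest ⊤} | OUT={a:4, e:-1; rest ⊤}
  B6: | IN={a:4, e:-1; rest ⊤} | OUT={a:4, e:-1; rest ⊤}

Merge at B6: IN[B6] = OUT[B5] = {a: 4, b: ⊤, c: ⊤, d: ⊤, e: -1, f: ⊤}
Applying B6's transfer function to that IN value gives OUT[B6] (row B6 above).

Answer: {a: 4, b: ⊤, c: ⊤, d: ⊤, e: -1, f: ⊤}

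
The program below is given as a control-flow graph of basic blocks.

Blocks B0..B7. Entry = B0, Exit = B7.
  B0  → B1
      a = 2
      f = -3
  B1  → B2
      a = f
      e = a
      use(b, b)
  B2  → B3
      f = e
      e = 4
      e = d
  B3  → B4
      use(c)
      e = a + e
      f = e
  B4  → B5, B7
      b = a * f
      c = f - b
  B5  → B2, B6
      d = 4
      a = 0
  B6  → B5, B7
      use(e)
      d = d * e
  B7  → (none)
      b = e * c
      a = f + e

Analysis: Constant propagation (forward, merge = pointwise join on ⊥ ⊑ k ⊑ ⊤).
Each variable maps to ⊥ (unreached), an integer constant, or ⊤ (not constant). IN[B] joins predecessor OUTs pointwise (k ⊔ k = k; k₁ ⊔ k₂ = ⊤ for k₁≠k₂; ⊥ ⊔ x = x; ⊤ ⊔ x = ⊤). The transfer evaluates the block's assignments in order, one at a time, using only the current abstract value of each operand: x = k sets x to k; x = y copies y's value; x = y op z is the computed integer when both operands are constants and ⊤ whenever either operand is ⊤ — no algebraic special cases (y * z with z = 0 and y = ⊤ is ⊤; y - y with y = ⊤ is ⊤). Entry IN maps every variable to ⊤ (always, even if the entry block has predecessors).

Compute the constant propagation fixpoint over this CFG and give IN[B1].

Answer: {a: 2, b: ⊤, c: ⊤, d: ⊤, e: ⊤, f: -3}

Working:
Fixpoint table:
  B0:  IN=(all ⊤)  OUT={a:2, f:-3; rest ⊤}
  B1:  IN={a:2, f:-3; rest ⊤}  OUT={a:-3, e:-3, f:-3; rest ⊤}
  B2:  IN=(all ⊤)  OUT=(all ⊤)
  B3:  IN=(all ⊤)  OUT=(all ⊤)
  B4:  IN=(all ⊤)  OUT=(all ⊤)
  B5:  IN=(all ⊤)  OUT={a:0, d:4; rest ⊤}
  B6:  IN={a:0, d:4; rest ⊤}  OUT={a:0; rest ⊤}
  B7:  IN=(all ⊤)  OUT=(all ⊤)

Merge at B1: IN[B1] = OUT[B0] = {a: 2, b: ⊤, c: ⊤, d: ⊤, e: ⊤, f: -3}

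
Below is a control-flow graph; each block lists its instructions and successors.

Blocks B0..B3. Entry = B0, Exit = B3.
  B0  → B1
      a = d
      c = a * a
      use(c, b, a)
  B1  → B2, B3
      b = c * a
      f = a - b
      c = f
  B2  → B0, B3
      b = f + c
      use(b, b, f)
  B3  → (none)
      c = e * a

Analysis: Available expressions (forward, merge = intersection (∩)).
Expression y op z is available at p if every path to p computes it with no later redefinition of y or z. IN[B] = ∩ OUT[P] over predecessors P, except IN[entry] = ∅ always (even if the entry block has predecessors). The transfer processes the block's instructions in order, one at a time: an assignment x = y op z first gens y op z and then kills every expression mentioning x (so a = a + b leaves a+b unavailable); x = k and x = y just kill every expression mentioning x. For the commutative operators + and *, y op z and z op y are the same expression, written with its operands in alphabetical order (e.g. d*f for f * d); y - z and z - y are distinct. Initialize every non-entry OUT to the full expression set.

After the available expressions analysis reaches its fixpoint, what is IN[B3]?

Answer: {a*a}

Trace:
Per-block solution:
  B0:  IN={}  OUT={a*a}
  B1:  IN={a*a}  OUT={a*a, a-b}
  B2:  IN={a*a, a-b}  OUT={a*a, c+f}
  B3:  IN={a*a}  OUT={a*a, a*e}

Merge at B3: IN[B3] = OUT[B1] ∩ OUT[B2] = {a*a}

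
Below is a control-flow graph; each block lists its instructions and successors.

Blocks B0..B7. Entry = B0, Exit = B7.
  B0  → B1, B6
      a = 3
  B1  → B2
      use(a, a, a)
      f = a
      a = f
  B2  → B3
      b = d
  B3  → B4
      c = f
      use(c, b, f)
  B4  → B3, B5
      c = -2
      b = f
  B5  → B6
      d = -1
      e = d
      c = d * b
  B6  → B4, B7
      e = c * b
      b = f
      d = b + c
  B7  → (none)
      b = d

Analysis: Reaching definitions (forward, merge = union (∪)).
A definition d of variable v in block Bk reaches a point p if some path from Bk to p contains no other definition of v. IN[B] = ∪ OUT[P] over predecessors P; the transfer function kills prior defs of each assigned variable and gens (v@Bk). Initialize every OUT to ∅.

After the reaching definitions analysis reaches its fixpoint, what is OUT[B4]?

Answer: {a@B0, a@B1, b@B4, c@B4, d@B6, e@B6, f@B1}

Derivation:
Fixpoint table:
  B0:   IN={}   OUT={a@B0}
  B1:   IN={a@B0}   OUT={a@B1, f@B1}
  B2:   IN={a@B1, f@B1}   OUT={a@B1, b@B2, f@B1}
  B3:   IN={a@B0, a@B1, b@B2, b@B4, c@B4, d@B6, e@B6, f@B1}   OUT={a@B0, a@B1, b@B2, b@B4, c@B3, d@B6, e@B6, f@B1}
  B4:   IN={a@B0, a@B1, b@B2, b@B4, b@B6, c@B3, c@B5, d@B6, e@B6, f@B1}   OUT={a@B0, a@B1, b@B4, c@B4, d@B6, e@B6, f@B1}
  B5:   IN={a@B0, a@B1, b@B4, c@B4, d@B6, e@B6, f@B1}   OUT={a@B0, a@B1, b@B4, c@B5, d@B5, e@B5, f@B1}
  B6:   IN={a@B0, a@B1, b@B4, c@B5, d@B5, e@B5, f@B1}   OUT={a@B0, a@B1, b@B6, c@B5, d@B6, e@B6, f@B1}
  B7:   IN={a@B0, a@B1, b@B6, c@B5, d@B6, e@B6, f@B1}   OUT={a@B0, a@B1, b@B7, c@B5, d@B6, e@B6, f@B1}

Merge at B4: IN[B4] = OUT[B3] ⊔ OUT[B6] = {a@B0, a@B1, b@B2, b@B4, b@B6, c@B3, c@B5, d@B6, e@B6, f@B1}
Applying B4's transfer function to that IN value gives OUT[B4] (row B4 above).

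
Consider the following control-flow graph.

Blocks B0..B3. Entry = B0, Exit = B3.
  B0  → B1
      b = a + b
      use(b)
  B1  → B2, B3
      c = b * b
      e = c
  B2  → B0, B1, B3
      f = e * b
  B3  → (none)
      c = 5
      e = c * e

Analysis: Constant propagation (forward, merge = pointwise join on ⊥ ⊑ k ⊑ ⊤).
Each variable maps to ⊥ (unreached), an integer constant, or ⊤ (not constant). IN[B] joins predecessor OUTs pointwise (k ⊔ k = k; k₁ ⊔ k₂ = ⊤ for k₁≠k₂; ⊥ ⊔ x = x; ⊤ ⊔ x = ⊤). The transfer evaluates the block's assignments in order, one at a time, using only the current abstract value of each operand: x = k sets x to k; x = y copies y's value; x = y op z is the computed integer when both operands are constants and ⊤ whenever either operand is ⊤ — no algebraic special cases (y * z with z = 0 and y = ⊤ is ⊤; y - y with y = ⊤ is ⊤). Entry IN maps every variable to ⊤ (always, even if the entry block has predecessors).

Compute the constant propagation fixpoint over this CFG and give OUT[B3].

Answer: {a: ⊤, b: ⊤, c: 5, d: ⊤, e: ⊤, f: ⊤}

Derivation:
Per-block solution:
  B0:   IN=(all ⊤)   OUT=(all ⊤)
  B1:   IN=(all ⊤)   OUT=(all ⊤)
  B2:   IN=(all ⊤)   OUT=(all ⊤)
  B3:   IN=(all ⊤)   OUT={c:5; rest ⊤}

Merge at B3: IN[B3] = OUT[B1] ⊔ OUT[B2] = {a: ⊤, b: ⊤, c: ⊤, d: ⊤, e: ⊤, f: ⊤}
Applying B3's transfer function to that IN value gives OUT[B3] (row B3 above).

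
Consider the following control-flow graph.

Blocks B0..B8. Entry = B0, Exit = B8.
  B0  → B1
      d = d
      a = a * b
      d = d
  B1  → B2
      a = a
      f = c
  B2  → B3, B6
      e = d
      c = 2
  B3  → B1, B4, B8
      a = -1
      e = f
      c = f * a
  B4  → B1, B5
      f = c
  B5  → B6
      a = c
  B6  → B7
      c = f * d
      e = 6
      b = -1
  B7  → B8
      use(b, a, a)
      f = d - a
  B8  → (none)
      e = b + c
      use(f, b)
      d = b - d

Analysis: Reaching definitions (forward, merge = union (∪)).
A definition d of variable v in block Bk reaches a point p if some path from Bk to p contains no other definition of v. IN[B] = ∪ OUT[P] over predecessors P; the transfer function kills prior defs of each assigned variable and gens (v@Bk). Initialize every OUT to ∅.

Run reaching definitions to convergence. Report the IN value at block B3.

Answer: {a@B1, c@B2, d@B0, e@B2, f@B1}

Derivation:
Converged values:
  B0: | IN={} | OUT={a@B0, d@B0}
  B1: | IN={a@B0, a@B3, c@B3, d@B0, e@B3, f@B1, f@B4} | OUT={a@B1, c@B3, d@B0, e@B3, f@B1}
  B2: | IN={a@B1, c@B3, d@B0, e@B3, f@B1} | OUT={a@B1, c@B2, d@B0, e@B2, f@B1}
  B3: | IN={a@B1, c@B2, d@B0, e@B2, f@B1} | OUT={a@B3, c@B3, d@B0, e@B3, f@B1}
  B4: | IN={a@B3, c@B3, d@B0, e@B3, f@B1} | OUT={a@B3, c@B3, d@B0, e@B3, f@B4}
  B5: | IN={a@B3, c@B3, d@B0, e@B3, f@B4} | OUT={a@B5, c@B3, d@B0, e@B3, f@B4}
  B6: | IN={a@B1, a@B5, c@B2, c@B3, d@B0, e@B2, e@B3, f@B1, f@B4} | OUT={a@B1, a@B5, b@B6, c@B6, d@B0, e@B6, f@B1, f@B4}
  B7: | IN={a@B1, a@B5, b@B6, c@B6, d@B0, e@B6, f@B1, f@B4} | OUT={a@B1, a@B5, b@B6, c@B6, d@B0, e@B6, f@B7}
  B8: | IN={a@B1, a@B3, a@B5, b@B6, c@B3, c@B6, d@B0, e@B3, e@B6, f@B1, f@B7} | OUT={a@B1, a@B3, a@B5, b@B6, c@B3, c@B6, d@B8, e@B8, f@B1, f@B7}

Merge at B3: IN[B3] = OUT[B2] = {a@B1, c@B2, d@B0, e@B2, f@B1}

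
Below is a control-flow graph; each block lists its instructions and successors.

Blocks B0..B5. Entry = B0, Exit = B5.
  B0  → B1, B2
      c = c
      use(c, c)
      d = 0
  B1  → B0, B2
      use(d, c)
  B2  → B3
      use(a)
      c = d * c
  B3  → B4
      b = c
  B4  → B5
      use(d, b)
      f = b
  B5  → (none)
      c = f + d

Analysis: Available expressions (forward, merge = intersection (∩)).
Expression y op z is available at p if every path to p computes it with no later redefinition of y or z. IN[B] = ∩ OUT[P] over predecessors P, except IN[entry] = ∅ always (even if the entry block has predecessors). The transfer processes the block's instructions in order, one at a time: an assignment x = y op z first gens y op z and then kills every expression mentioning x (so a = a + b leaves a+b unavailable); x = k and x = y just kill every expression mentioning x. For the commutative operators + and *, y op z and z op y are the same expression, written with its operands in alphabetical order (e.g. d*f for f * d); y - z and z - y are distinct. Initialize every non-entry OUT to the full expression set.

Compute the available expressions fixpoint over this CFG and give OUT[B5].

Answer: {d+f}

Trace:
Converged values:
  B0: | IN={} | OUT={}
  B1: | IN={} | OUT={}
  B2: | IN={} | OUT={}
  B3: | IN={} | OUT={}
  B4: | IN={} | OUT={}
  B5: | IN={} | OUT={d+f}

Merge at B5: IN[B5] = OUT[B4] = {}
Applying B5's transfer function to that IN value gives OUT[B5] (row B5 above).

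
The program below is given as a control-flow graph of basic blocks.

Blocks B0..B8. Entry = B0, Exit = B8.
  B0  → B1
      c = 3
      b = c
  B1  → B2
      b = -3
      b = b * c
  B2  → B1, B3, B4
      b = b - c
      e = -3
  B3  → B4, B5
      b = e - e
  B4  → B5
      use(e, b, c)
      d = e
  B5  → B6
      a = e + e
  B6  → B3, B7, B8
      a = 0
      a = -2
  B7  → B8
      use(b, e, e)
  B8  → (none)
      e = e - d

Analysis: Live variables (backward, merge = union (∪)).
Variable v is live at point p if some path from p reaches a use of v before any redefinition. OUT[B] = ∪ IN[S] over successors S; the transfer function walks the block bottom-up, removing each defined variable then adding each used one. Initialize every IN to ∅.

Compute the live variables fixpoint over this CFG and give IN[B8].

Answer: {d, e}

Working:
Converged values:
  B0: | IN={d} | OUT={c, d}
  B1: | IN={c, d} | OUT={b, c, d}
  B2: | IN={b, c, d} | OUT={b, c, d, e}
  B3: | IN={c, d, e} | OUT={b, c, d, e}
  B4: | IN={b, c, e} | OUT={b, c, d, e}
  B5: | IN={b, c, d, e} | OUT={b, c, d, e}
  B6: | IN={b, c, d, e} | OUT={b, c, d, e}
  B7: | IN={b, d, e} | OUT={d, e}
  B8: | IN={d, e} | OUT={}

B8 is the boundary node: OUT[B8] = {}
Applying B8's transfer function to that OUT value gives IN[B8] (row B8 above).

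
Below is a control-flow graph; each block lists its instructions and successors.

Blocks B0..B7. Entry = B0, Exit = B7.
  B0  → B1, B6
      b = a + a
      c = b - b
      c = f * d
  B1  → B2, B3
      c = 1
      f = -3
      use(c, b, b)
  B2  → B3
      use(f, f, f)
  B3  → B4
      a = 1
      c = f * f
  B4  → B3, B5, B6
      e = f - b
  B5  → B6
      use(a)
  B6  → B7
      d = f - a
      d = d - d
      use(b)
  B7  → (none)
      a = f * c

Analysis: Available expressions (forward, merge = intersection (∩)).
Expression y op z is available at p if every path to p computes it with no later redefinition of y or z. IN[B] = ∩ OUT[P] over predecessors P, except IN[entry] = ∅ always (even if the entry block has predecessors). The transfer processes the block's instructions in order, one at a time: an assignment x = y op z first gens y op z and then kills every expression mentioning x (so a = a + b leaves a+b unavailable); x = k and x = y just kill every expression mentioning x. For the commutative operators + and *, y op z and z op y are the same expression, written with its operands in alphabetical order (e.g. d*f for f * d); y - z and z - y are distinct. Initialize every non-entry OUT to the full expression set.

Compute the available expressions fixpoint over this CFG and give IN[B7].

Per-block solution:
  B0: | IN={} | OUT={a+a, b-b, d*f}
  B1: | IN={a+a, b-b, d*f} | OUT={a+a, b-b}
  B2: | IN={a+a, b-b} | OUT={a+a, b-b}
  B3: | IN={b-b} | OUT={b-b, f*f}
  B4: | IN={b-b, f*f} | OUT={b-b, f*f, f-b}
  B5: | IN={b-b, f*f, f-b} | OUT={b-b, f*f, f-b}
  B6: | IN={b-b} | OUT={b-b, f-a}
  B7: | IN={b-b, f-a} | OUT={b-b, c*f}

Merge at B7: IN[B7] = OUT[B6] = {b-b, f-a}

Answer: {b-b, f-a}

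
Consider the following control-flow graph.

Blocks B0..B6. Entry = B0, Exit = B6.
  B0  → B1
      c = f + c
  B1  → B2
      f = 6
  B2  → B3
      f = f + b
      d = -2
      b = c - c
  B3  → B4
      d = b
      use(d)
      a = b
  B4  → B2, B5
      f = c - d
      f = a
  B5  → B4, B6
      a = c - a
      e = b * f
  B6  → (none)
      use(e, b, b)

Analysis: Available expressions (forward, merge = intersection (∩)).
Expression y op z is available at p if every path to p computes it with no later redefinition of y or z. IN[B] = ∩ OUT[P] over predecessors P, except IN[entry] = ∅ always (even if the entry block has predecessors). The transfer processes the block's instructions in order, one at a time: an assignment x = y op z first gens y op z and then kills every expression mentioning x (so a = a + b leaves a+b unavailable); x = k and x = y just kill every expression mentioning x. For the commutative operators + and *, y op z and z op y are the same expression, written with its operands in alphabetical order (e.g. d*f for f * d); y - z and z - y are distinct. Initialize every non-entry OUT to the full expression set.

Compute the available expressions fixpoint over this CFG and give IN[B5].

Per-block solution:
  B0: | IN={} | OUT={}
  B1: | IN={} | OUT={}
  B2: | IN={} | OUT={c-c}
  B3: | IN={c-c} | OUT={c-c}
  B4: | IN={c-c} | OUT={c-c, c-d}
  B5: | IN={c-c, c-d} | OUT={b*f, c-c, c-d}
  B6: | IN={b*f, c-c, c-d} | OUT={b*f, c-c, c-d}

Merge at B5: IN[B5] = OUT[B4] = {c-c, c-d}

Answer: {c-c, c-d}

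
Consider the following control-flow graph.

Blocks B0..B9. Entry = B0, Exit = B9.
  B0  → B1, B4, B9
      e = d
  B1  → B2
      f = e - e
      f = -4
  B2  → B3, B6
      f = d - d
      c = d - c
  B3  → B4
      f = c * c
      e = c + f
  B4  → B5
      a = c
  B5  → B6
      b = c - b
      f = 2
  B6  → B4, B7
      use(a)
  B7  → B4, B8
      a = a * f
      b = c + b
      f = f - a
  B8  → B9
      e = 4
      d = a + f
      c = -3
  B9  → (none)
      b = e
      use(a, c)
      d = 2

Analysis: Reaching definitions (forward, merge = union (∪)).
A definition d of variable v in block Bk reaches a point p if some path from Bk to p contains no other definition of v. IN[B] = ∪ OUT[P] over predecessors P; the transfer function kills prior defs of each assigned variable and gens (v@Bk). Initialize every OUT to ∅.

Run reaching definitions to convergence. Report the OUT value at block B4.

Answer: {a@B4, b@B5, b@B7, c@B2, e@B0, e@B3, f@B2, f@B3, f@B5, f@B7}

Working:
Converged values:
  B0:   IN={}   OUT={e@B0}
  B1:   IN={e@B0}   OUT={e@B0, f@B1}
  B2:   IN={e@B0, f@B1}   OUT={c@B2, e@B0, f@B2}
  B3:   IN={c@B2, e@B0, f@B2}   OUT={c@B2, e@B3, f@B3}
  B4:   IN={a@B4, a@B7, b@B5, b@B7, c@B2, e@B0, e@B3, f@B2, f@B3, f@B5, f@B7}   OUT={a@B4, b@B5, b@B7, c@B2, e@B0, e@B3, f@B2, f@B3, f@B5, f@B7}
  B5:   IN={a@B4, b@B5, b@B7, c@B2, e@B0, e@B3, f@B2, f@B3, f@B5, f@B7}   OUT={a@B4, b@B5, c@B2, e@B0, e@B3, f@B5}
  B6:   IN={a@B4, b@B5, c@B2, e@B0, e@B3, f@B2, f@B5}   OUT={a@B4, b@B5, c@B2, e@B0, e@B3, f@B2, f@B5}
  B7:   IN={a@B4, b@B5, c@B2, e@B0, e@B3, f@B2, f@B5}   OUT={a@B7, b@B7, c@B2, e@B0, e@B3, f@B7}
  B8:   IN={a@B7, b@B7, c@B2, e@B0, e@B3, f@B7}   OUT={a@B7, b@B7, c@B8, d@B8, e@B8, f@B7}
  B9:   IN={a@B7, b@B7, c@B8, d@B8, e@B0, e@B8, f@B7}   OUT={a@B7, b@B9, c@B8, d@B9, e@B0, e@B8, f@B7}

Merge at B4: IN[B4] = OUT[B0] ⊔ OUT[B3] ⊔ OUT[B6] ⊔ OUT[B7] = {a@B4, a@B7, b@B5, b@B7, c@B2, e@B0, e@B3, f@B2, f@B3, f@B5, f@B7}
Applying B4's transfer function to that IN value gives OUT[B4] (row B4 above).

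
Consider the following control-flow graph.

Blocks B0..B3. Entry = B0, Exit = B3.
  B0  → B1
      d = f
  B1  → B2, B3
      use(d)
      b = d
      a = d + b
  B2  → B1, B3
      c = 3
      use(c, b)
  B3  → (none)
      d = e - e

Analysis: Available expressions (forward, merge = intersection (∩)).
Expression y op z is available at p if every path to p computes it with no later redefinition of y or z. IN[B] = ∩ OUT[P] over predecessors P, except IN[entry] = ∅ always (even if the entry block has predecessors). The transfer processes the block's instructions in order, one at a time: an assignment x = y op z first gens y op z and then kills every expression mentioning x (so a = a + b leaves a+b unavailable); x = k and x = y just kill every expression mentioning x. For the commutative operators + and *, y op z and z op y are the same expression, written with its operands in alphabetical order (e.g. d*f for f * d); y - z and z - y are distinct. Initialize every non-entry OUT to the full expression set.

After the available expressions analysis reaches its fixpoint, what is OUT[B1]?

Answer: {b+d}

Derivation:
Per-block solution:
  B0:  IN={}  OUT={}
  B1:  IN={}  OUT={b+d}
  B2:  IN={b+d}  OUT={b+d}
  B3:  IN={b+d}  OUT={e-e}

Merge at B1: IN[B1] = OUT[B0] ∩ OUT[B2] = {}
Applying B1's transfer function to that IN value gives OUT[B1] (row B1 above).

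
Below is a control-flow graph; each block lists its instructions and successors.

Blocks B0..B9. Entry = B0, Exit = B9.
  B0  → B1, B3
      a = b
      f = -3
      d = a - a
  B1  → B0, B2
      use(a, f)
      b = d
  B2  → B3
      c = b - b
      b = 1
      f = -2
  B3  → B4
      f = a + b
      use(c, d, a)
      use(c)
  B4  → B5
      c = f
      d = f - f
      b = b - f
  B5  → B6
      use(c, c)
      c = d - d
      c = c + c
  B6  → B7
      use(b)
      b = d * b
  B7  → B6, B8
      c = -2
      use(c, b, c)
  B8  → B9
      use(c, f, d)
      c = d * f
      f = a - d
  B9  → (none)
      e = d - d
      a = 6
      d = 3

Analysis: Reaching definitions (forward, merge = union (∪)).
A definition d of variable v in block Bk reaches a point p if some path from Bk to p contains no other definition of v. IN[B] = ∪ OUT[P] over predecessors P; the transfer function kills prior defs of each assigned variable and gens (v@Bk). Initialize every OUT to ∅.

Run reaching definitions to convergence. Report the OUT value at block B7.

Answer: {a@B0, b@B6, c@B7, d@B4, f@B3}

Trace:
Fixpoint table:
  B0: | IN={a@B0, b@B1, d@B0, f@B0} | OUT={a@B0, b@B1, d@B0, f@B0}
  B1: | IN={a@B0, b@B1, d@B0, f@B0} | OUT={a@B0, b@B1, d@B0, f@B0}
  B2: | IN={a@B0, b@B1, d@B0, f@B0} | OUT={a@B0, b@B2, c@B2, d@B0, f@B2}
  B3: | IN={a@B0, b@B1, b@B2, c@B2, d@B0, f@B0, f@B2} | OUT={a@B0, b@B1, b@B2, c@B2, d@B0, f@B3}
  B4: | IN={a@B0, b@B1, b@B2, c@B2, d@B0, f@B3} | OUT={a@B0, b@B4, c@B4, d@B4, f@B3}
  B5: | IN={a@B0, b@B4, c@B4, d@B4, f@B3} | OUT={a@B0, b@B4, c@B5, d@B4, f@B3}
  B6: | IN={a@B0, b@B4, b@B6, c@B5, c@B7, d@B4, f@B3} | OUT={a@B0, b@B6, c@B5, c@B7, d@B4, f@B3}
  B7: | IN={a@B0, b@B6, c@B5, c@B7, d@B4, f@B3} | OUT={a@B0, b@B6, c@B7, d@B4, f@B3}
  B8: | IN={a@B0, b@B6, c@B7, d@B4, f@B3} | OUT={a@B0, b@B6, c@B8, d@B4, f@B8}
  B9: | IN={a@B0, b@B6, c@B8, d@B4, f@B8} | OUT={a@B9, b@B6, c@B8, d@B9, e@B9, f@B8}

Merge at B7: IN[B7] = OUT[B6] = {a@B0, b@B6, c@B5, c@B7, d@B4, f@B3}
Applying B7's transfer function to that IN value gives OUT[B7] (row B7 above).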